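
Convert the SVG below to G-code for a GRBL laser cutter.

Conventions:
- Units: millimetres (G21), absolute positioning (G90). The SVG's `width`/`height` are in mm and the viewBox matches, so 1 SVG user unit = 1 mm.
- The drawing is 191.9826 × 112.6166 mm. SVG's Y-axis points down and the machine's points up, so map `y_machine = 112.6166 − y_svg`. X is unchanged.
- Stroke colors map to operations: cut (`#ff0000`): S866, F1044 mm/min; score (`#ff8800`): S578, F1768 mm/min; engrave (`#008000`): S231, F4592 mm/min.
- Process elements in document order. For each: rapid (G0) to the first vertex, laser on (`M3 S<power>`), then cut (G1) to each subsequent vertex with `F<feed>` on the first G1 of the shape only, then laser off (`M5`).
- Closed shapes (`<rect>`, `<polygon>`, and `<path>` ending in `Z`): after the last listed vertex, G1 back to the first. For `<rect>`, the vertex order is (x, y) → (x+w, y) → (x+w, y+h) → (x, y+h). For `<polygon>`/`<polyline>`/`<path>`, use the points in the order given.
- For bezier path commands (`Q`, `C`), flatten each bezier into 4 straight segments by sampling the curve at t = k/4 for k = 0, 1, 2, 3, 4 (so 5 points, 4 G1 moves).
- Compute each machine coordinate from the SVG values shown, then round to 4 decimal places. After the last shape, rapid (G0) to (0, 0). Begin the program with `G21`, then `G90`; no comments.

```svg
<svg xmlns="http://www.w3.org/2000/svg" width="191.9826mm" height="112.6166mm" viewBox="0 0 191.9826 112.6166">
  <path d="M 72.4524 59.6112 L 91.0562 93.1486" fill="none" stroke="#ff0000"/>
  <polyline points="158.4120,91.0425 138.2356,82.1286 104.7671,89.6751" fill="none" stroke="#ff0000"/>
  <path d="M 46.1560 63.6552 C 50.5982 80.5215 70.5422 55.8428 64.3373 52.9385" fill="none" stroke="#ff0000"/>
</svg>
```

viewBox `0 0 191.9826 112.6166` with mm width/height → 1 unit = 1 mm. Flip: y_m = 112.6166 − y_svg.

**Shape 1** — `<path>` line segment, stroke `#ff0000` → cut (S866, F1044). Machine vertices: (72.4524,53.0054) → (91.0562,19.4680). Open path.

**Shape 2** — `<polyline>` open polyline, stroke `#ff0000` → cut (S866, F1044). Machine vertices: (158.4120,21.5741) → (138.2356,30.4880) → (104.7671,22.9415). Open path.

**Shape 3** — `<path>` cubic bezier, stroke `#ff0000` → cut (S866, F1044). Control points (SVG): P0=(46.1560,63.6552), P1=(50.5982,80.5215), P2=(70.5422,55.8428), P3=(64.3373,52.9385); sampled at t=k/4. Machine vertices: (46.1560,48.9614) → (51.7434,43.1120) → (59.2393,46.9058) → (64.7388,54.4065) → (64.3373,59.6781). Open path.

G21
G90
G0 X72.4524 Y53.0054
M3 S866
G1 X91.0562 Y19.4680 F1044
M5
G0 X158.4120 Y21.5741
M3 S866
G1 X138.2356 Y30.4880 F1044
G1 X104.7671 Y22.9415
M5
G0 X46.1560 Y48.9614
M3 S866
G1 X51.7434 Y43.1120 F1044
G1 X59.2393 Y46.9058
G1 X64.7388 Y54.4065
G1 X64.3373 Y59.6781
M5
G0 X0.0000 Y0.0000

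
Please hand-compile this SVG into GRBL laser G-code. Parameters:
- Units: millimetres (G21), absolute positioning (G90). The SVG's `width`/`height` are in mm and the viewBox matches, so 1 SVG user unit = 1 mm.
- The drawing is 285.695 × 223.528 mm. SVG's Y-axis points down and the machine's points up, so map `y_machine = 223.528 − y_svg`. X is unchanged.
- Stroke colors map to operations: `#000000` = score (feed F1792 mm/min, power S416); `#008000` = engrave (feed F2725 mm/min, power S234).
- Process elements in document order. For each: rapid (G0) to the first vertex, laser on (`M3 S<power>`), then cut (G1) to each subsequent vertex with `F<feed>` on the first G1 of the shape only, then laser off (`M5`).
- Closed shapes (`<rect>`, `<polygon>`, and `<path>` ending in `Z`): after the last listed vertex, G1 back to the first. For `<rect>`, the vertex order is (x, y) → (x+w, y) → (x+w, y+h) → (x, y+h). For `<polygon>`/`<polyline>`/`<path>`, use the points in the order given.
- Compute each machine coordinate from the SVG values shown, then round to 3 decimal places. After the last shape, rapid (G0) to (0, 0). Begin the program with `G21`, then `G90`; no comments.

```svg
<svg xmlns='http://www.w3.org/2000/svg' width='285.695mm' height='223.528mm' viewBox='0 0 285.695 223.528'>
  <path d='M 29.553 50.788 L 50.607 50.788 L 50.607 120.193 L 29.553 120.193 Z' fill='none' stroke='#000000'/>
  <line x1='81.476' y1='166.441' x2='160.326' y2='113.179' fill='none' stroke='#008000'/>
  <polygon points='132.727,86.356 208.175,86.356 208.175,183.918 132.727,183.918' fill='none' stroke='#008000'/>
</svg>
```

G21
G90
G0 X29.553 Y172.740
M3 S416
G1 X50.607 Y172.740 F1792
G1 X50.607 Y103.335
G1 X29.553 Y103.335
G1 X29.553 Y172.740
M5
G0 X81.476 Y57.087
M3 S234
G1 X160.326 Y110.349 F2725
M5
G0 X132.727 Y137.172
M3 S234
G1 X208.175 Y137.172 F2725
G1 X208.175 Y39.610
G1 X132.727 Y39.610
G1 X132.727 Y137.172
M5
G0 X0.000 Y0.000

Since the viewBox matches the mm dimensions, user units are millimetres directly. The only transform is the Y-flip y_m = 223.528 − y_svg.

Shape 1 is a rectangle drawn with `<path>`. Its stroke #000000 means score at S416, F1792. After flipping Y the toolpath is (29.553,172.740) → (50.607,172.740) → (50.607,103.335) → (29.553,103.335) → (29.553,172.740), returning to the start.

Shape 2 is a line segment drawn with `<line>`. Its stroke #008000 means engrave at S234, F2725. After flipping Y the toolpath is (81.476,57.087) → (160.326,110.349).

Shape 3 is a rectangle drawn with `<polygon>`. Its stroke #008000 means engrave at S234, F2725. After flipping Y the toolpath is (132.727,137.172) → (208.175,137.172) → (208.175,39.610) → (132.727,39.610) → (132.727,137.172), returning to the start.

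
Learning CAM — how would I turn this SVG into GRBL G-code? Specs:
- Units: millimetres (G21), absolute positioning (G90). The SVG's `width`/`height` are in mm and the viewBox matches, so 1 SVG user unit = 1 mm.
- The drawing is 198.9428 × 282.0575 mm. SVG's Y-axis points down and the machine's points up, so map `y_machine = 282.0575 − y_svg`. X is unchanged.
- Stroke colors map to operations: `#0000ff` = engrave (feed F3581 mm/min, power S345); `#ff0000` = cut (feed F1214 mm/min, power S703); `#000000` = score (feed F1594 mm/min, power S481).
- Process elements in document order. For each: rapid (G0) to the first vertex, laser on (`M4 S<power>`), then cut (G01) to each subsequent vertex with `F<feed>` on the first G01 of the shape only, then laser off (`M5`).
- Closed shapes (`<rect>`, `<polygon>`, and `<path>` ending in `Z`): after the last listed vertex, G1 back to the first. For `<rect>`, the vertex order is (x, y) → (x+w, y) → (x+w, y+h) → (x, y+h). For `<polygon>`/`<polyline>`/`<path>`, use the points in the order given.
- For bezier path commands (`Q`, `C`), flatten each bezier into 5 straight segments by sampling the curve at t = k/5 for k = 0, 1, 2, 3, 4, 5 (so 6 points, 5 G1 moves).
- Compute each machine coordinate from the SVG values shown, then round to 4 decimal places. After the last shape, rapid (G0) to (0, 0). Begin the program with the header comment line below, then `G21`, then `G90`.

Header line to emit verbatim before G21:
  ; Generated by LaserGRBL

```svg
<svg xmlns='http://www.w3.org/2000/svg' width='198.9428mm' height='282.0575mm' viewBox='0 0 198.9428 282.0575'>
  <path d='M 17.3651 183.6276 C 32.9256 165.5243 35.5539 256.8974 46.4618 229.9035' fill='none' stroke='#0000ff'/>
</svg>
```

Since the viewBox matches the mm dimensions, user units are millimetres directly. The only transform is the Y-flip y_m = 282.0575 − y_svg.

Shape 1 is a cubic bezier drawn with `<path>`. Its stroke #0000ff means engrave at S345, F3581. After flipping Y the toolpath is (17.3651,98.4299) → (25.3192,97.9775) → (31.1878,82.1872) → (35.9890,61.9955) → (40.7409,48.3390) → (46.4618,52.1540).

; Generated by LaserGRBL
G21
G90
G0 X17.3651 Y98.4299
M4 S345
G01 X25.3192 Y97.9775 F3581
G01 X31.1878 Y82.1872
G01 X35.9890 Y61.9955
G01 X40.7409 Y48.3390
G01 X46.4618 Y52.1540
M5
G0 X0.0000 Y0.0000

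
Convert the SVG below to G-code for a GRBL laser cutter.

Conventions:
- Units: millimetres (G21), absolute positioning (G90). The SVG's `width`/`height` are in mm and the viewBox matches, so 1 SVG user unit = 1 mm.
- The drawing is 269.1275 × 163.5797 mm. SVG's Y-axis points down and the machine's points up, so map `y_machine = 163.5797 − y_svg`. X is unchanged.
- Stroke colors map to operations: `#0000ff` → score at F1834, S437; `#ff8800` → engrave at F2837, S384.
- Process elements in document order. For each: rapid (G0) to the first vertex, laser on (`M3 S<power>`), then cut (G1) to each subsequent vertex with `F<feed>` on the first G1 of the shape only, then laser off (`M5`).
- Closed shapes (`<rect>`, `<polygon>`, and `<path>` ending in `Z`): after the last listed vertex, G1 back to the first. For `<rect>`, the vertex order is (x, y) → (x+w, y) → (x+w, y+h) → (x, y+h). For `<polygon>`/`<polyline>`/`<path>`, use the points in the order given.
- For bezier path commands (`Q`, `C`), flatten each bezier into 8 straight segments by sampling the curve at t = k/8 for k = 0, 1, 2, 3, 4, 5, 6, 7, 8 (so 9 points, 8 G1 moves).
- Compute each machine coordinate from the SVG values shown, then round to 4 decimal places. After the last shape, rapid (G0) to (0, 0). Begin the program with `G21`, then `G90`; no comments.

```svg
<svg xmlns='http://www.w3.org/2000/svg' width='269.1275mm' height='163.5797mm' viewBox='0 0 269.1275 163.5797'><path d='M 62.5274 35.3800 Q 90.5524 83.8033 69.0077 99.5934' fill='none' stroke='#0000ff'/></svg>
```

viewBox `0 0 269.1275 163.5797` with mm width/height → 1 unit = 1 mm. Flip: y_m = 163.5797 − y_svg.

**Shape 1** — `<path>` quadratic bezier, stroke `#0000ff` → score (S437, F1834). Control points (SVG): P0=(62.5274,35.3800), P1=(90.5524,83.8033), P2=(69.0077,99.5934); sampled at t=k/8. Machine vertices: (62.5274,128.1997) → (68.7591,116.6038) → (73.4418,106.0276) → (76.5754,96.4713) → (78.1600,87.9347) → (78.1955,80.4179) → (76.6819,73.9209) → (73.6193,68.4437) → (69.0077,63.9863). Open path.

G21
G90
G0 X62.5274 Y128.1997
M3 S437
G1 X68.7591 Y116.6038 F1834
G1 X73.4418 Y106.0276
G1 X76.5754 Y96.4713
G1 X78.1600 Y87.9347
G1 X78.1955 Y80.4179
G1 X76.6819 Y73.9209
G1 X73.6193 Y68.4437
G1 X69.0077 Y63.9863
M5
G0 X0.0000 Y0.0000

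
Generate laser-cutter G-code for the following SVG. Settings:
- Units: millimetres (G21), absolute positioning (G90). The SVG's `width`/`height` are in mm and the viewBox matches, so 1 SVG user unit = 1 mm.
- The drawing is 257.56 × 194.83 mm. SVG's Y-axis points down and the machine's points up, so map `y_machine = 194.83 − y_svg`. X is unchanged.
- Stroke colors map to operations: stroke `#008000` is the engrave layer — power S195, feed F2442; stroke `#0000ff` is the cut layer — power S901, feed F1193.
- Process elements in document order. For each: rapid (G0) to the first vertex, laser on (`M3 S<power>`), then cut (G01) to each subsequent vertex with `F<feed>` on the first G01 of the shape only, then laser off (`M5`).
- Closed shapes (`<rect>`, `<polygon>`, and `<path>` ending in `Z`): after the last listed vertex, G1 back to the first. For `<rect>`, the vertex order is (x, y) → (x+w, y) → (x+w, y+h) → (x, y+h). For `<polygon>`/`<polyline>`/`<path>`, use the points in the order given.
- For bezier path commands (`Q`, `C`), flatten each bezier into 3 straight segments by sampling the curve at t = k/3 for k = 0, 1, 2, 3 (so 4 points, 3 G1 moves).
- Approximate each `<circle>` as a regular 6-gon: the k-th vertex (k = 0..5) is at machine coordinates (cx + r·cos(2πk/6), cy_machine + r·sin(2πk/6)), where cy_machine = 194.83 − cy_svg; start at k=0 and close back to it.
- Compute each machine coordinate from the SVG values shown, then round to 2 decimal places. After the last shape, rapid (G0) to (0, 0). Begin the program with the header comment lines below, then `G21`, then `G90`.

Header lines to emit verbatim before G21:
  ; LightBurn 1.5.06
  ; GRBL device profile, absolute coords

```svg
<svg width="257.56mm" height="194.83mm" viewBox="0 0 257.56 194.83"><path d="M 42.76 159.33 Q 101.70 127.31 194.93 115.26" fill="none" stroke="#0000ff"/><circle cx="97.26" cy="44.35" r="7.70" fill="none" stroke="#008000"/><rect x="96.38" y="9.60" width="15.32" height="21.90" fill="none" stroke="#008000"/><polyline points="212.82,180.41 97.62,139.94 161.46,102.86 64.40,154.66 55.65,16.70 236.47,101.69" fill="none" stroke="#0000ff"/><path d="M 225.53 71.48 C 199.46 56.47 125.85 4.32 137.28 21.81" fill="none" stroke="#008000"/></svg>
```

1 u = 1 mm; y_m = 194.83 − y.

[1] `<path>` quadratic bezier, #0000ff→cut S901 F1193: (42.76,35.50) → (85.86,54.63) → (136.59,69.32) → (194.93,79.57)

[2] `<circle>` circle, #008000→engrave S195 F2442: (104.96,150.48) → (101.11,157.15) → (93.41,157.15) → (89.56,150.48) → (93.41,143.81) → (101.11,143.81) → (104.96,150.48) (closed)

[3] `<rect>` rectangle, #008000→engrave S195 F2442: (96.38,185.23) → (111.70,185.23) → (111.70,163.33) → (96.38,163.33) → (96.38,185.23) (closed)

[4] `<polyline>` open polyline, #0000ff→cut S901 F1193: (212.82,14.42) → (97.62,54.89) → (161.46,91.97) → (64.40,40.17) → (55.65,178.13) → (236.47,93.14)

[5] `<path>` cubic bezier, #008000→engrave S195 F2442: (225.53,123.35) → (188.52,146.79) → (149.29,171.25) → (137.28,173.02)

; LightBurn 1.5.06
; GRBL device profile, absolute coords
G21
G90
G0 X42.76 Y35.50
M3 S901
G01 X85.86 Y54.63 F1193
G01 X136.59 Y69.32
G01 X194.93 Y79.57
M5
G0 X104.96 Y150.48
M3 S195
G01 X101.11 Y157.15 F2442
G01 X93.41 Y157.15
G01 X89.56 Y150.48
G01 X93.41 Y143.81
G01 X101.11 Y143.81
G01 X104.96 Y150.48
M5
G0 X96.38 Y185.23
M3 S195
G01 X111.70 Y185.23 F2442
G01 X111.70 Y163.33
G01 X96.38 Y163.33
G01 X96.38 Y185.23
M5
G0 X212.82 Y14.42
M3 S901
G01 X97.62 Y54.89 F1193
G01 X161.46 Y91.97
G01 X64.40 Y40.17
G01 X55.65 Y178.13
G01 X236.47 Y93.14
M5
G0 X225.53 Y123.35
M3 S195
G01 X188.52 Y146.79 F2442
G01 X149.29 Y171.25
G01 X137.28 Y173.02
M5
G0 X0.00 Y0.00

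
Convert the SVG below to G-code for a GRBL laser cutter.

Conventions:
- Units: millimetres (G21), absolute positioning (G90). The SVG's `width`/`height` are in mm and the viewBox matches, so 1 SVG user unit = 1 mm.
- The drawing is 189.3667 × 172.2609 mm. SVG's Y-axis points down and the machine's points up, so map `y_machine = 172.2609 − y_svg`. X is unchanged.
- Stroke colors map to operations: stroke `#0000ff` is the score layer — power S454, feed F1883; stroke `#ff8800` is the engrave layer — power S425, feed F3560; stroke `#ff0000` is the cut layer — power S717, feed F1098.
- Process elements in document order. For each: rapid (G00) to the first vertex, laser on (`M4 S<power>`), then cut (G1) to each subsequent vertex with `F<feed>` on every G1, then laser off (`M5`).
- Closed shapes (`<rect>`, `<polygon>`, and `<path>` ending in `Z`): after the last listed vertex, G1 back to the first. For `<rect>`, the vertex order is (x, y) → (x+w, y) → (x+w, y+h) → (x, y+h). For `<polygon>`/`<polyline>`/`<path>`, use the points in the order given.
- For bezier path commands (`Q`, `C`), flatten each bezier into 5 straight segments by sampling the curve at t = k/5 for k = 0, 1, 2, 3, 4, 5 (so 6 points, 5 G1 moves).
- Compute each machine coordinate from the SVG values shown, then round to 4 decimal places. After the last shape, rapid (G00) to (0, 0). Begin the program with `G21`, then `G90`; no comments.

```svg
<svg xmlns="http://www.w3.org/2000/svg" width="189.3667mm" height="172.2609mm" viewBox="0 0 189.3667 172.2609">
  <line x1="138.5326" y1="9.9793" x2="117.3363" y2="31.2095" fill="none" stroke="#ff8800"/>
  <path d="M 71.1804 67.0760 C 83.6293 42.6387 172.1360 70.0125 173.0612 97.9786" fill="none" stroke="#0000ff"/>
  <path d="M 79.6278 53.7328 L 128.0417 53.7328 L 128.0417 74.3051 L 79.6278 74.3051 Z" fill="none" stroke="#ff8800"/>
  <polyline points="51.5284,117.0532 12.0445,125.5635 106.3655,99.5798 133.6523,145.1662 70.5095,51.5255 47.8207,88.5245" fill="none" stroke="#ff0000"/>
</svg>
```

Since the viewBox matches the mm dimensions, user units are millimetres directly. The only transform is the Y-flip y_m = 172.2609 − y_svg.

Shape 1 is a line segment drawn with `<line>`. Its stroke #ff8800 means engrave at S425, F3560. After flipping Y the toolpath is (138.5326,162.2816) → (117.3363,141.0514).

Shape 2 is a cubic bezier drawn with `<path>`. Its stroke #0000ff means score at S454, F1883. After flipping Y the toolpath is (71.1804,105.1849) → (86.4676,114.0397) → (112.1539,112.9183) → (140.3848,104.2793) → (163.3054,90.5811) → (173.0612,74.2823).

Shape 3 is a rectangle drawn with `<path>`. Its stroke #ff8800 means engrave at S425, F3560. After flipping Y the toolpath is (79.6278,118.5281) → (128.0417,118.5281) → (128.0417,97.9558) → (79.6278,97.9558) → (79.6278,118.5281), returning to the start.

Shape 4 is a open polyline drawn with `<polyline>`. Its stroke #ff0000 means cut at S717, F1098. After flipping Y the toolpath is (51.5284,55.2077) → (12.0445,46.6974) → (106.3655,72.6811) → (133.6523,27.0947) → (70.5095,120.7354) → (47.8207,83.7364).

G21
G90
G00 X138.5326 Y162.2816
M4 S425
G1 X117.3363 Y141.0514 F3560
M5
G00 X71.1804 Y105.1849
M4 S454
G1 X86.4676 Y114.0397 F1883
G1 X112.1539 Y112.9183 F1883
G1 X140.3848 Y104.2793 F1883
G1 X163.3054 Y90.5811 F1883
G1 X173.0612 Y74.2823 F1883
M5
G00 X79.6278 Y118.5281
M4 S425
G1 X128.0417 Y118.5281 F3560
G1 X128.0417 Y97.9558 F3560
G1 X79.6278 Y97.9558 F3560
G1 X79.6278 Y118.5281 F3560
M5
G00 X51.5284 Y55.2077
M4 S717
G1 X12.0445 Y46.6974 F1098
G1 X106.3655 Y72.6811 F1098
G1 X133.6523 Y27.0947 F1098
G1 X70.5095 Y120.7354 F1098
G1 X47.8207 Y83.7364 F1098
M5
G00 X0.0000 Y0.0000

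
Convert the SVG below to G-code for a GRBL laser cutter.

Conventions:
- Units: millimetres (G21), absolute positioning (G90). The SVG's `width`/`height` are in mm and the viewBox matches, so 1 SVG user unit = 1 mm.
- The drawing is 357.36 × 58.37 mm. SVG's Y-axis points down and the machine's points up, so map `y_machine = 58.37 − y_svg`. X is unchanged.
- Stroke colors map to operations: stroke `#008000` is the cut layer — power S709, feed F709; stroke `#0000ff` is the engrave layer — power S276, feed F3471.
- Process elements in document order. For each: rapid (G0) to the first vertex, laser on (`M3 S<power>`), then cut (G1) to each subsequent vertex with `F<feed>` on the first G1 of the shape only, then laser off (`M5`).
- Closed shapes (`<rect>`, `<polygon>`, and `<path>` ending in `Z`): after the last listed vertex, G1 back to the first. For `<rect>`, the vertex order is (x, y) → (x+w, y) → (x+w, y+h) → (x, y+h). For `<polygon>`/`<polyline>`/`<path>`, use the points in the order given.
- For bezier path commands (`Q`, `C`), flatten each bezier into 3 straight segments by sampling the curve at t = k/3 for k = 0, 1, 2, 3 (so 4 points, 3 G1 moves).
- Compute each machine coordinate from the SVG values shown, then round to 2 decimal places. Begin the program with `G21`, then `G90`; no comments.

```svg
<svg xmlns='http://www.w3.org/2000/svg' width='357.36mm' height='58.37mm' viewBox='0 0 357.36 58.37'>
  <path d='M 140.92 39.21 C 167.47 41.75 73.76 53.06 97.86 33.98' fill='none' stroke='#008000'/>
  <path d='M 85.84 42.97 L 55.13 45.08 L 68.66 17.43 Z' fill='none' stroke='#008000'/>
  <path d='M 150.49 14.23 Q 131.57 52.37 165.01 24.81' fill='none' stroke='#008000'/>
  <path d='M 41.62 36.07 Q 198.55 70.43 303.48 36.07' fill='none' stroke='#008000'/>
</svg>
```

G21
G90
G0 X140.92 Y19.16
M3 S709
G1 X136.20 Y15.15 F709
G1 X104.21 Y13.99
G1 X97.86 Y24.39
M5
G0 X85.84 Y15.40
M3 S709
G1 X55.13 Y13.29 F709
G1 X68.66 Y40.94
G1 X85.84 Y15.40
M5
G0 X150.49 Y44.14
M3 S709
G1 X143.69 Y26.01 F709
G1 X148.53 Y22.49
G1 X165.01 Y33.56
M5
G0 X41.62 Y22.30
M3 S709
G1 X140.46 Y7.03 F709
G1 X227.75 Y7.03
G1 X303.48 Y22.30
M5

Since the viewBox matches the mm dimensions, user units are millimetres directly. The only transform is the Y-flip y_m = 58.37 − y_svg.

Shape 1 is a cubic bezier drawn with `<path>`. Its stroke #008000 means cut at S709, F709. After flipping Y the toolpath is (140.92,19.16) → (136.20,15.15) → (104.21,13.99) → (97.86,24.39).

Shape 2 is a regular polygon drawn with `<path>`. Its stroke #008000 means cut at S709, F709. After flipping Y the toolpath is (85.84,15.40) → (55.13,13.29) → (68.66,40.94) → (85.84,15.40), returning to the start.

Shape 3 is a quadratic bezier drawn with `<path>`. Its stroke #008000 means cut at S709, F709. After flipping Y the toolpath is (150.49,44.14) → (143.69,26.01) → (148.53,22.49) → (165.01,33.56).

Shape 4 is a quadratic bezier drawn with `<path>`. Its stroke #008000 means cut at S709, F709. After flipping Y the toolpath is (41.62,22.30) → (140.46,7.03) → (227.75,7.03) → (303.48,22.30).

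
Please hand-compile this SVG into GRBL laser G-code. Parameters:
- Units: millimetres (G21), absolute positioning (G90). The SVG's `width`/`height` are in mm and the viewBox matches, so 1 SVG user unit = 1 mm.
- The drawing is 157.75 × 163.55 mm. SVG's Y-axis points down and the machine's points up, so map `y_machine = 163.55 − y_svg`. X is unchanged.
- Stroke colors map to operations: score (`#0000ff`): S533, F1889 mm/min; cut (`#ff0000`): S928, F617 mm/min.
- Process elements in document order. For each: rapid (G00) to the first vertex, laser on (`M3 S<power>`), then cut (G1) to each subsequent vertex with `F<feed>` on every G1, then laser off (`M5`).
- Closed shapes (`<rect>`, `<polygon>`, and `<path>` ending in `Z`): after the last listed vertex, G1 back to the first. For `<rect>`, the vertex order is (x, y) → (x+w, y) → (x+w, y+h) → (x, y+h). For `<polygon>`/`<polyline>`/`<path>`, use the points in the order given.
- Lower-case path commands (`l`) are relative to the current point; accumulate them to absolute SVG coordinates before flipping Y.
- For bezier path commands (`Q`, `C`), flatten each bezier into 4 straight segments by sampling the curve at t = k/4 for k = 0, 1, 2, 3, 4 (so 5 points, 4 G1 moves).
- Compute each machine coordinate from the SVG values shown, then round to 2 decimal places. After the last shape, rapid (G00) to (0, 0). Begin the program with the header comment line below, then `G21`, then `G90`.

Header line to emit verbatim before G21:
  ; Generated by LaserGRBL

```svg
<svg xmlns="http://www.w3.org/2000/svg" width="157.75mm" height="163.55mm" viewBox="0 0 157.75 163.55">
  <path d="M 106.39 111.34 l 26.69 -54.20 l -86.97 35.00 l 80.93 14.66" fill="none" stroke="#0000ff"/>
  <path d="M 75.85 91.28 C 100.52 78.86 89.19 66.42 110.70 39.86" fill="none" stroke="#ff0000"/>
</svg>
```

1 u = 1 mm; y_m = 163.55 − y.

[1] `<path>` open polyline, #0000ff→score S533 F1889: (106.39,52.21) → (133.08,106.41) → (46.11,71.41) → (127.04,56.75)

[2] `<path>` cubic bezier, #ff0000→cut S928 F617: (75.85,72.27) → (88.68,81.81) → (94.46,92.68) → (99.65,106.20) → (110.70,123.69)

; Generated by LaserGRBL
G21
G90
G00 X106.39 Y52.21
M3 S533
G1 X133.08 Y106.41 F1889
G1 X46.11 Y71.41 F1889
G1 X127.04 Y56.75 F1889
M5
G00 X75.85 Y72.27
M3 S928
G1 X88.68 Y81.81 F617
G1 X94.46 Y92.68 F617
G1 X99.65 Y106.20 F617
G1 X110.70 Y123.69 F617
M5
G00 X0.00 Y0.00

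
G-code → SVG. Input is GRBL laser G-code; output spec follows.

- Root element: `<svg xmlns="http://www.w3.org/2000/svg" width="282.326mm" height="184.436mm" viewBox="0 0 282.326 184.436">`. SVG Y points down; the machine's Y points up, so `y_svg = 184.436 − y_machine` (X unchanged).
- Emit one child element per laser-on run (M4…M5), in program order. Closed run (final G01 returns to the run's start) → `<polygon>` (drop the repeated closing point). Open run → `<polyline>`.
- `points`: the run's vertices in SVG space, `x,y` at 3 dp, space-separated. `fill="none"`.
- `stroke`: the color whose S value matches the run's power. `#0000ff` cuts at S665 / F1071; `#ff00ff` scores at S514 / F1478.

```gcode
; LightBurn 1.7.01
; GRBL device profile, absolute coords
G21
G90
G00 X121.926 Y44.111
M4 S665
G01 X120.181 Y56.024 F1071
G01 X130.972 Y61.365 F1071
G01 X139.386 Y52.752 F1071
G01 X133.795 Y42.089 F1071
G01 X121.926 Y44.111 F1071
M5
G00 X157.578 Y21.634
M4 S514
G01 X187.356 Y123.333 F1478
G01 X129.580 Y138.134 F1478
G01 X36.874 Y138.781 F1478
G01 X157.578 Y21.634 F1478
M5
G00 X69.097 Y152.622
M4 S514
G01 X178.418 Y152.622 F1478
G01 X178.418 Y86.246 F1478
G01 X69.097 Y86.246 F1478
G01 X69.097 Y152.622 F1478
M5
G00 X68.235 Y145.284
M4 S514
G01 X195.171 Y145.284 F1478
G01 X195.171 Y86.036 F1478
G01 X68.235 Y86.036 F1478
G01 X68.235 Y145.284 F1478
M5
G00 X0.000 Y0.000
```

y_svg = 184.436 − y_m.

[1] S665→`#0000ff` (cut); closed run; points: 121.926,140.325 120.181,128.412 130.972,123.071 139.386,131.684 133.795,142.347

[2] S514→`#ff00ff` (score); closed run; points: 157.578,162.802 187.356,61.103 129.580,46.302 36.874,45.655

[3] S514→`#ff00ff` (score); closed run; points: 69.097,31.814 178.418,31.814 178.418,98.190 69.097,98.190

[4] S514→`#ff00ff` (score); closed run; points: 68.235,39.152 195.171,39.152 195.171,98.400 68.235,98.400

<svg xmlns="http://www.w3.org/2000/svg" width="282.326mm" height="184.436mm" viewBox="0 0 282.326 184.436">
  <polygon points="121.926,140.325 120.181,128.412 130.972,123.071 139.386,131.684 133.795,142.347" fill="none" stroke="#0000ff"/>
  <polygon points="157.578,162.802 187.356,61.103 129.580,46.302 36.874,45.655" fill="none" stroke="#ff00ff"/>
  <polygon points="69.097,31.814 178.418,31.814 178.418,98.190 69.097,98.190" fill="none" stroke="#ff00ff"/>
  <polygon points="68.235,39.152 195.171,39.152 195.171,98.400 68.235,98.400" fill="none" stroke="#ff00ff"/>
</svg>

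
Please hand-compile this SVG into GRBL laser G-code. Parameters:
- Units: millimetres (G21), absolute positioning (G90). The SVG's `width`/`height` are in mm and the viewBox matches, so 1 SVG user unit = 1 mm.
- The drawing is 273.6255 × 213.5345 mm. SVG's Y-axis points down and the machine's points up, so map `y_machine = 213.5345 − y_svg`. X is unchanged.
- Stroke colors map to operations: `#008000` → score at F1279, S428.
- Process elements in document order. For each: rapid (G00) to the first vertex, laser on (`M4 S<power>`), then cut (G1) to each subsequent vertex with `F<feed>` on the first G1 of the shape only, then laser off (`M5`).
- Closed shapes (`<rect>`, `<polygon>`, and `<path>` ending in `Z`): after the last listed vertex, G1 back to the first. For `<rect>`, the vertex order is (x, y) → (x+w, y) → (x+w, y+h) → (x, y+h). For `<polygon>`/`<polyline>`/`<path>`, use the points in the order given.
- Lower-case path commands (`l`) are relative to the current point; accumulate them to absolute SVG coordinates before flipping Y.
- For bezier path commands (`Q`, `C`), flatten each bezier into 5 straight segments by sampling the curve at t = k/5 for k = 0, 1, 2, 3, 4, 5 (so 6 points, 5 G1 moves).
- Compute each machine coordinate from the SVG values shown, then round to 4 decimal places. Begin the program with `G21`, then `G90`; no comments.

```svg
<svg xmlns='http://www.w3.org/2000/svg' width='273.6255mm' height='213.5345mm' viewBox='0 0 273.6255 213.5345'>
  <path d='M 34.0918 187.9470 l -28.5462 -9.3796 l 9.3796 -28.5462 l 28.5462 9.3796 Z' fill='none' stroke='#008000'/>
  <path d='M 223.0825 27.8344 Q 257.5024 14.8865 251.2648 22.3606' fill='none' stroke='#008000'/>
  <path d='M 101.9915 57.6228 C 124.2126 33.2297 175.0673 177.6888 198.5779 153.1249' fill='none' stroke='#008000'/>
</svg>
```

G21
G90
G00 X34.0918 Y25.5875
M4 S428
G1 X5.5456 Y34.9671 F1279
G1 X14.9252 Y63.5133
G1 X43.4714 Y54.1337
G1 X34.0918 Y25.5875
M5
G00 X223.0825 Y185.7001
M4 S428
G1 X235.2242 Y190.0624 F1279
G1 X244.1132 Y192.7909
G1 X249.7497 Y193.8857
G1 X252.1335 Y193.3467
G1 X251.2648 Y191.1739
M5
G00 X101.9915 Y155.9117
M4 S428
G1 X118.3124 Y152.9883 F1279
G1 X138.8184 Y125.7584
G1 X160.8226 Y90.4399
G1 X181.6381 Y63.2510
G1 X198.5779 Y60.4096
M5

viewBox `0 0 273.6255 213.5345` with mm width/height → 1 unit = 1 mm. Flip: y_m = 213.5345 − y_svg.

**Shape 1** — `<path>` regular polygon, stroke `#008000` → score (S428, F1279). Machine vertices: (34.0918,25.5875) → (5.5456,34.9671) → (14.9252,63.5133) → (43.4714,54.1337) → (34.0918,25.5875). Closed: final G1 returns to the first vertex.

**Shape 2** — `<path>` quadratic bezier, stroke `#008000` → score (S428, F1279). Control points (SVG): P0=(223.0825,27.8344), P1=(257.5024,14.8865), P2=(251.2648,22.3606); sampled at t=k/5. Machine vertices: (223.0825,185.7001) → (235.2242,190.0624) → (244.1132,192.7909) → (249.7497,193.8857) → (252.1335,193.3467) → (251.2648,191.1739). Open path.

**Shape 3** — `<path>` cubic bezier, stroke `#008000` → score (S428, F1279). Control points (SVG): P0=(101.9915,57.6228), P1=(124.2126,33.2297), P2=(175.0673,177.6888), P3=(198.5779,153.1249); sampled at t=k/5. Machine vertices: (101.9915,155.9117) → (118.3124,152.9883) → (138.8184,125.7584) → (160.8226,90.4399) → (181.6381,63.2510) → (198.5779,60.4096). Open path.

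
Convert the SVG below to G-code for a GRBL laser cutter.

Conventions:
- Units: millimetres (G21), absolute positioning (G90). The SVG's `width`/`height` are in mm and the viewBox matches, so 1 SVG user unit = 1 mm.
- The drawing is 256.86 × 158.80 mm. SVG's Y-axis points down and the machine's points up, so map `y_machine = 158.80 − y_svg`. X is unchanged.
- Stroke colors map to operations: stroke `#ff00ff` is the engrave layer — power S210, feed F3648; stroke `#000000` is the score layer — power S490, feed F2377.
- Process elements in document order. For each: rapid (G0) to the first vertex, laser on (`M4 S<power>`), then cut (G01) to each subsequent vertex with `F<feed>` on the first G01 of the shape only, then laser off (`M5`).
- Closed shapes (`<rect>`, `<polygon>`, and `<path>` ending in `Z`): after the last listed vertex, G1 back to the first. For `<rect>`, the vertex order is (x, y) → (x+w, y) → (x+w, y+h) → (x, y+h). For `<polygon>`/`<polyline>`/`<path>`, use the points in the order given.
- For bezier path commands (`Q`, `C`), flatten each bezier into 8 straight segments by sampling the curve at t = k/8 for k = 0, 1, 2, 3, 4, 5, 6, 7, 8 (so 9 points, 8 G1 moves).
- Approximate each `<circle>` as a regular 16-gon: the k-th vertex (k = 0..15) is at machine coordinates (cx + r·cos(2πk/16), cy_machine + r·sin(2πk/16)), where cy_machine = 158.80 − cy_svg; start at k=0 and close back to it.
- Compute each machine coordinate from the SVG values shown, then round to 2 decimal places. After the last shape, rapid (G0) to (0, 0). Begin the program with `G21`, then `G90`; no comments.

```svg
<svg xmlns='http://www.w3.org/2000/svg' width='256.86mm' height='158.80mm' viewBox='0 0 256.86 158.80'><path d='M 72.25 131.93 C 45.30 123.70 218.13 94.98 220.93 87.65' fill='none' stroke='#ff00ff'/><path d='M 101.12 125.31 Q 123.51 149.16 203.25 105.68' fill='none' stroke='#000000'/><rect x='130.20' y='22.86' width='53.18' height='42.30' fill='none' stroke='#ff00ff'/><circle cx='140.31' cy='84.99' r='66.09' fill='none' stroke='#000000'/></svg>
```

viewBox `0 0 256.86 158.80` with mm width/height → 1 unit = 1 mm. Flip: y_m = 158.80 − y_svg.

**Shape 1** — `<path>` cubic bezier, stroke `#ff00ff` → engrave (S210, F3648). Control points (SVG): P0=(72.25,131.93), P1=(45.30,123.70), P2=(218.13,94.98), P3=(220.93,87.65); sampled at t=k/8. Machine vertices: (72.25,26.87) → (70.79,30.83) → (83.72,36.23) → (106.71,42.56) → (135.43,49.35) → (165.55,56.09) → (192.73,62.30) → (212.63,67.48) → (220.93,71.15). Open path.

**Shape 2** — `<path>` quadratic bezier, stroke `#000000` → score (S490, F2377). Control points (SVG): P0=(101.12,125.31), P1=(123.51,149.16), P2=(203.25,105.68); sampled at t=k/8. Machine vertices: (101.12,33.49) → (107.61,28.58) → (115.90,25.77) → (125.98,25.07) → (137.85,26.47) → (151.51,29.98) → (166.96,35.59) → (184.21,43.30) → (203.25,53.12). Open path.

**Shape 3** — `<rect>` rectangle, stroke `#ff00ff` → engrave (S210, F3648). Machine vertices: (130.20,135.94) → (183.38,135.94) → (183.38,93.64) → (130.20,93.64) → (130.20,135.94). Closed: final G1 returns to the first vertex.

**Shape 4** — `<circle>` circle, stroke `#000000` → score (S490, F2377). Machine vertices: (206.40,73.81) → (201.37,99.10) → (187.04,120.54) → (165.60,134.87) → (140.31,139.90) → (115.02,134.87) → (93.58,120.54) → (79.25,99.10) → (74.22,73.81) → (79.25,48.52) → (93.58,27.08) → (115.02,12.75) → (140.31,7.72) → (165.60,12.75) → (187.04,27.08) → (201.37,48.52) → (206.40,73.81). Closed: final G1 returns to the first vertex.

G21
G90
G0 X72.25 Y26.87
M4 S210
G01 X70.79 Y30.83 F3648
G01 X83.72 Y36.23
G01 X106.71 Y42.56
G01 X135.43 Y49.35
G01 X165.55 Y56.09
G01 X192.73 Y62.30
G01 X212.63 Y67.48
G01 X220.93 Y71.15
M5
G0 X101.12 Y33.49
M4 S490
G01 X107.61 Y28.58 F2377
G01 X115.90 Y25.77
G01 X125.98 Y25.07
G01 X137.85 Y26.47
G01 X151.51 Y29.98
G01 X166.96 Y35.59
G01 X184.21 Y43.30
G01 X203.25 Y53.12
M5
G0 X130.20 Y135.94
M4 S210
G01 X183.38 Y135.94 F3648
G01 X183.38 Y93.64
G01 X130.20 Y93.64
G01 X130.20 Y135.94
M5
G0 X206.40 Y73.81
M4 S490
G01 X201.37 Y99.10 F2377
G01 X187.04 Y120.54
G01 X165.60 Y134.87
G01 X140.31 Y139.90
G01 X115.02 Y134.87
G01 X93.58 Y120.54
G01 X79.25 Y99.10
G01 X74.22 Y73.81
G01 X79.25 Y48.52
G01 X93.58 Y27.08
G01 X115.02 Y12.75
G01 X140.31 Y7.72
G01 X165.60 Y12.75
G01 X187.04 Y27.08
G01 X201.37 Y48.52
G01 X206.40 Y73.81
M5
G0 X0.00 Y0.00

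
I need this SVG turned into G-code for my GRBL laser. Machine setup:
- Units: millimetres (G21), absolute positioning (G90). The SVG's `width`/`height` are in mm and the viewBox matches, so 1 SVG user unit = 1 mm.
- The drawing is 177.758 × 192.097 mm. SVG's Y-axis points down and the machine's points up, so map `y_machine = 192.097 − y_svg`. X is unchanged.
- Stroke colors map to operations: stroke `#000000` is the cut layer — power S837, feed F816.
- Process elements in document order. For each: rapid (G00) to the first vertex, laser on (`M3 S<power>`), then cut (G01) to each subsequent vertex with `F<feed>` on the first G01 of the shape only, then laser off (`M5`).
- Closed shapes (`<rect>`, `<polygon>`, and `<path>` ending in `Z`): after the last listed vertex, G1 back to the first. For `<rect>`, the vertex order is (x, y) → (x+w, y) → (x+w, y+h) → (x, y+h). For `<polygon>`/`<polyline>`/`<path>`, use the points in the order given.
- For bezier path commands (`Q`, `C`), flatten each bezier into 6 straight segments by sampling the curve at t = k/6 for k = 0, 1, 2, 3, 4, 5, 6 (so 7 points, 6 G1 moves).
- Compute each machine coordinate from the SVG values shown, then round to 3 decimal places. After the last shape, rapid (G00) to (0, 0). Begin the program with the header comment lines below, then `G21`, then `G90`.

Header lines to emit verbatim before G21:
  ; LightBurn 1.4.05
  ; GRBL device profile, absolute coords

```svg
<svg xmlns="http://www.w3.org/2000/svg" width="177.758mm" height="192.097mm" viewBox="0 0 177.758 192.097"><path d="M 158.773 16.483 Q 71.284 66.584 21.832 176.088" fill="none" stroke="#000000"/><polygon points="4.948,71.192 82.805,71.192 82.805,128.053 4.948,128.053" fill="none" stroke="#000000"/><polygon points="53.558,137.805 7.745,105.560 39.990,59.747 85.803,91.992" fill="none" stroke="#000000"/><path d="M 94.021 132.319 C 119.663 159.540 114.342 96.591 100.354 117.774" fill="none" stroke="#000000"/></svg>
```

; LightBurn 1.4.05
; GRBL device profile, absolute coords
G21
G90
G00 X158.773 Y175.614
M3 S837
G01 X130.667 Y157.264 F816
G01 X104.673 Y135.613
G01 X80.793 Y110.662
G01 X59.026 Y82.411
G01 X39.373 Y50.860
G01 X21.832 Y16.009
M5
G00 X4.948 Y120.905
M3 S837
G01 X82.805 Y120.905 F816
G01 X82.805 Y64.044
G01 X4.948 Y64.044
G01 X4.948 Y120.905
M5
G00 X53.558 Y54.292
M3 S837
G01 X7.745 Y86.537 F816
G01 X39.990 Y132.350
G01 X85.803 Y100.105
G01 X53.558 Y54.292
M5
G00 X94.021 Y59.778
M3 S837
G01 X104.365 Y52.875 F816
G01 X110.168 Y56.158
G01 X112.049 Y64.786
G01 X110.627 Y73.918
G01 X106.523 Y78.710
G01 X100.354 Y74.323
M5
G00 X0.000 Y0.000

viewBox `0 0 177.758 192.097` with mm width/height → 1 unit = 1 mm. Flip: y_m = 192.097 − y_svg.

**Shape 1** — `<path>` quadratic bezier, stroke `#000000` → cut (S837, F816). Control points (SVG): P0=(158.773,16.483), P1=(71.284,66.584), P2=(21.832,176.088); sampled at t=k/6. Machine vertices: (158.773,175.614) → (130.667,157.264) → (104.673,135.613) → (80.793,110.662) → (59.026,82.411) → (39.373,50.860) → (21.832,16.009). Open path.

**Shape 2** — `<polygon>` rectangle, stroke `#000000` → cut (S837, F816). Machine vertices: (4.948,120.905) → (82.805,120.905) → (82.805,64.044) → (4.948,64.044) → (4.948,120.905). Closed: final G1 returns to the first vertex.

**Shape 3** — `<polygon>` regular polygon, stroke `#000000` → cut (S837, F816). Machine vertices: (53.558,54.292) → (7.745,86.537) → (39.990,132.350) → (85.803,100.105) → (53.558,54.292). Closed: final G1 returns to the first vertex.

**Shape 4** — `<path>` cubic bezier, stroke `#000000` → cut (S837, F816). Control points (SVG): P0=(94.021,132.319), P1=(119.663,159.540), P2=(114.342,96.591), P3=(100.354,117.774); sampled at t=k/6. Machine vertices: (94.021,59.778) → (104.365,52.875) → (110.168,56.158) → (112.049,64.786) → (110.627,73.918) → (106.523,78.710) → (100.354,74.323). Open path.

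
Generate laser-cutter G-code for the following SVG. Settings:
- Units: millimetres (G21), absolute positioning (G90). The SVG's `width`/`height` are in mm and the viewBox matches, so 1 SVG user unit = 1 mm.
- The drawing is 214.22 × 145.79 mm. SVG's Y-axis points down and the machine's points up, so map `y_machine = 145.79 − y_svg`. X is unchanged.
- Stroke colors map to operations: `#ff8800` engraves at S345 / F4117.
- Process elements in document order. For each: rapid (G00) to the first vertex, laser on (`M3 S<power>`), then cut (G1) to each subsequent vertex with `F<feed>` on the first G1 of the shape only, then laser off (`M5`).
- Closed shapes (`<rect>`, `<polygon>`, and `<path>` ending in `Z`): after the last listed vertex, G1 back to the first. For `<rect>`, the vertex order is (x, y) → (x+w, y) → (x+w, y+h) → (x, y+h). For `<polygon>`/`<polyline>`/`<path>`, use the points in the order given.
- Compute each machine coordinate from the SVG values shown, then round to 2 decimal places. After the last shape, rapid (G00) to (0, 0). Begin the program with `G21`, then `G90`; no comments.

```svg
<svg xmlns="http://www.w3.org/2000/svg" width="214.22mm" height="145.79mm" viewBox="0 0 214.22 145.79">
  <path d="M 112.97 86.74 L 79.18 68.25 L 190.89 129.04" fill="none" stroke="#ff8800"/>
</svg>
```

viewBox `0 0 214.22 145.79` with mm width/height → 1 unit = 1 mm. Flip: y_m = 145.79 − y_svg.

**Shape 1** — `<path>` open polyline, stroke `#ff8800` → engrave (S345, F4117). Machine vertices: (112.97,59.05) → (79.18,77.54) → (190.89,16.75). Open path.

G21
G90
G00 X112.97 Y59.05
M3 S345
G1 X79.18 Y77.54 F4117
G1 X190.89 Y16.75
M5
G00 X0.00 Y0.00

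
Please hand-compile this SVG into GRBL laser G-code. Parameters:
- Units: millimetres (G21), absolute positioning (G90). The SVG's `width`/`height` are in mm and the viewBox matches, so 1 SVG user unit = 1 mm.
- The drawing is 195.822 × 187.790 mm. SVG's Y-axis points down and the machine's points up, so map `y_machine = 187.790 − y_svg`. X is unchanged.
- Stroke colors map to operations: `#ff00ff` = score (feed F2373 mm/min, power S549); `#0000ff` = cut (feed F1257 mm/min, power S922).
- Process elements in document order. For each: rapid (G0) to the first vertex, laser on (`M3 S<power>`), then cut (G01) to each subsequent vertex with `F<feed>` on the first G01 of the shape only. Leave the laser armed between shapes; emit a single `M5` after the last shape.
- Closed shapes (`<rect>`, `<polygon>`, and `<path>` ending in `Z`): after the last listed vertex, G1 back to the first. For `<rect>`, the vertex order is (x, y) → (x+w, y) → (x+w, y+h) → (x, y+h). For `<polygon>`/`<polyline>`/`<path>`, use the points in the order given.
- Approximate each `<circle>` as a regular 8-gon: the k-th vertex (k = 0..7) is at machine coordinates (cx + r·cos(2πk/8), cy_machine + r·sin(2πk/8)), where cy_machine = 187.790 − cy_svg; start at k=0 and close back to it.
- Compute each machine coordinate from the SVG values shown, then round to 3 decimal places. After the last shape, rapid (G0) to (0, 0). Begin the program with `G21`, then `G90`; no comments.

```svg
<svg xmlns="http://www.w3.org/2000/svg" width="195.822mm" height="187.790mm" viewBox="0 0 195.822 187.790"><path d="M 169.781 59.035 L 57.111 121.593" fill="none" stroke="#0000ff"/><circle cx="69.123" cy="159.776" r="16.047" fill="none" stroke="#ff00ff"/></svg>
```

G21
G90
G0 X169.781 Y128.755
M3 S922
G01 X57.111 Y66.197 F1257
G0 X85.170 Y28.014
M3 S549
G01 X80.470 Y39.361 F2373
G01 X69.123 Y44.061
G01 X57.776 Y39.361
G01 X53.076 Y28.014
G01 X57.776 Y16.667
G01 X69.123 Y11.967
G01 X80.470 Y16.667
G01 X85.170 Y28.014
M5
G0 X0.000 Y0.000

viewBox `0 0 195.822 187.790` with mm width/height → 1 unit = 1 mm. Flip: y_m = 187.790 − y_svg.

**Shape 1** — `<path>` line segment, stroke `#0000ff` → cut (S922, F1257). Machine vertices: (169.781,128.755) → (57.111,66.197). Open path.

**Shape 2** — `<circle>` circle, stroke `#ff00ff` → score (S549, F2373). Machine vertices: (85.170,28.014) → (80.470,39.361) → (69.123,44.061) → (57.776,39.361) → (53.076,28.014) → (57.776,16.667) → (69.123,11.967) → (80.470,16.667) → (85.170,28.014). Closed: final G1 returns to the first vertex.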